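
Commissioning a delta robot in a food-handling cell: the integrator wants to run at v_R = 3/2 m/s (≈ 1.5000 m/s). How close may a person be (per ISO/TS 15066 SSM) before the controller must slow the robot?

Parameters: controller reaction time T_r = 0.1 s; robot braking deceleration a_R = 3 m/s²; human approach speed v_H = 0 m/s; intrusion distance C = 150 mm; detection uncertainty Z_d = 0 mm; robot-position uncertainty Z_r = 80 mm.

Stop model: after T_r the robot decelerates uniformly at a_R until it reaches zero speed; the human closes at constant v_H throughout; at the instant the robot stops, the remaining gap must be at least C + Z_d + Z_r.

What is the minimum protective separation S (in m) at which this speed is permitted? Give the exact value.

S_min = 151/200 m = 0.7550 m

braking lasts T_s = (3/2)/3 = 0.5000 s
robot covers v_R·T_r = 1.5000·0.1000 = 0.1500 m before braking
robot covers 1.5000·0.5000 − ½·3.0000·0.5000² = 0.3750 m while stopping
human closes 0.0000·0.6000 = 0.0000 m
residual clearance needed = 0.1500+0.0000+0.0800 = 0.2300 m
S_min ≈ 0.1500+0.3750+0.0000+0.2300  ⇒  S_min = 151/200 m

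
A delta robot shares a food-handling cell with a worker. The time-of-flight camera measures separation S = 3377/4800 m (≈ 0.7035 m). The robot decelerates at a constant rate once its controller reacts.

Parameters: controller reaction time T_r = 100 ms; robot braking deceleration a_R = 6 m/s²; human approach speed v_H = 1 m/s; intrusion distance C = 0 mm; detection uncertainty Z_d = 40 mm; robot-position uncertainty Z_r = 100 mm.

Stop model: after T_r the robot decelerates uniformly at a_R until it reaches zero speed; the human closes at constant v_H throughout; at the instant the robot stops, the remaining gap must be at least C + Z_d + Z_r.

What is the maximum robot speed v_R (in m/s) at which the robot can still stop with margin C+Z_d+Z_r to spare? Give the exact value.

at the boundary: (1/12)·v² + (4/15)·v + (-89/192) = 0
  disc = (4/15)² − 4·(1/12)·(-89/192) = 361/1600 ; √disc = 19/40
  v_R = (−(4/15) + 19/40) / (2·(1/12)) = 5/4 m/s
check:
stop time T_s = (5/4)/6 = 0.2083 s
robot in T_r: 1.2500·0.1000 = 0.1250 m
robot covers 1.2500·0.2083 − ½·6.0000·0.2083² = 0.1302 m while stopping
person approaches 1.0000·(0.1000+0.2083) = 0.3083 m
C+Z_d+Z_r = 0.0000+0.0400+0.1000 = 0.1400 m
sum ≈ 0.1250+0.1302+0.3083+0.1400 ≈ 0.7035 m = S ✓

v_R_max = 5/4 m/s = 1.2500 m/s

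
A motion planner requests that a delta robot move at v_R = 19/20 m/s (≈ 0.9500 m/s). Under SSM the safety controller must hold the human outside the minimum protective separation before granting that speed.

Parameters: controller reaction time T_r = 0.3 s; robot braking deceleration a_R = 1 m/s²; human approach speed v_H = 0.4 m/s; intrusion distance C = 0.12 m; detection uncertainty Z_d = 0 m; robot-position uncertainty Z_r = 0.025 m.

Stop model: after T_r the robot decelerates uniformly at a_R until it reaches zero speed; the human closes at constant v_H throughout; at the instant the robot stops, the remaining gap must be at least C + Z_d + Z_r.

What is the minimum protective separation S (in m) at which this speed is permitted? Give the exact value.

T_s = v_R/a_R = (19/20)/1 = 0.9500 s
robot covers v_R·T_r = 0.9500·0.3000 = 0.2850 m before braking
robot under decel: 0.9500²/(2·1.0000) = 0.4512 m
human over T_r+T_s: 0.4000·(0.3000+0.9500) = 0.5000 m
margins: 0.1200+0.0000+0.0250 = 0.1450 m
S_min ≈ 0.2850+0.4512+0.5000+0.1450  ⇒  S_min = 221/160 m

S_min = 221/160 m = 1.3813 m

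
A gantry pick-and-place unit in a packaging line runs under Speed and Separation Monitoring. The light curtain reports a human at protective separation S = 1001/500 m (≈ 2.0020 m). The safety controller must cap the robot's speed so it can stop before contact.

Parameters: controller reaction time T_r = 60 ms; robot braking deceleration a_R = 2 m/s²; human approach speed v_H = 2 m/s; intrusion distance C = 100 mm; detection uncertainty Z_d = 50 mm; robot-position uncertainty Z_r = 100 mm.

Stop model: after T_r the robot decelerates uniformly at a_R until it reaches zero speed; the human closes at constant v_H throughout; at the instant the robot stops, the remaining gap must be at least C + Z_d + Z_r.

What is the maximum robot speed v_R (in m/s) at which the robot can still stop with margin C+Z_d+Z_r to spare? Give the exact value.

collect terms ⇒ (1/4)·v_R² + (53/50)·v_R + (-204/125) = 0
  disc = (53/50)² − 4·(1/4)·(-204/125) = 6889/2500 ; √disc = 83/50
  v_R = (−(53/50) + 83/50) / (2·(1/4)) = 6/5 m/s
check:
braking lasts T_s = (6/5)/2 = 0.6000 s
robot in T_r: 1.2000·0.0600 = 0.0720 m
robot covers 1.2000·0.6000 − ½·2.0000·0.6000² = 0.3600 m while stopping
human closes 2.0000·0.6600 = 1.3200 m
C+Z_d+Z_r = 0.1000+0.0500+0.1000 = 0.2500 m
sum ≈ 0.0720+0.3600+1.3200+0.2500 ≈ 2.0020 m = S ✓

v_R_max = 6/5 m/s = 1.2000 m/s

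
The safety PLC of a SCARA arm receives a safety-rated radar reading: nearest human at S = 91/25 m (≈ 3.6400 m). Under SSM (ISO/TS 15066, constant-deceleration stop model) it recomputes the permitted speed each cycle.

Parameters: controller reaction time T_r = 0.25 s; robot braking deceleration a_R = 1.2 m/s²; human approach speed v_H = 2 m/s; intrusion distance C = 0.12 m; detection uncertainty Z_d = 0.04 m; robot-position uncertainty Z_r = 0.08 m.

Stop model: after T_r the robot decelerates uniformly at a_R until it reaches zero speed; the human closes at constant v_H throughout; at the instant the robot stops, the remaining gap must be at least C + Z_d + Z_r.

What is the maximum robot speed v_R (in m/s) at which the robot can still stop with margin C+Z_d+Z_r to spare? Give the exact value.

quadratic (5/12)·v² + (23/12)·v + (-29/10) = 0
  disc = (23/12)² − 4·(5/12)·(-29/10) = 1225/144 ; √disc = 35/12
  v_R = (−(23/12) + 35/12) / (2·(5/12)) = 6/5 m/s
check:
stop time T_s = (6/5)/(6/5) = 1.0000 s
robot in T_r: 1.2000·0.2500 = 0.3000 m
robot under decel: 1.2000²/(2·1.2000) = 0.6000 m
human over T_r+T_s: 2.0000·(0.2500+1.0000) = 2.5000 m
residual clearance needed = 0.1200+0.0400+0.0800 = 0.2400 m
sum ≈ 0.3000+0.6000+2.5000+0.2400 ≈ 3.6400 m = S ✓

v_R_max = 6/5 m/s = 1.2000 m/s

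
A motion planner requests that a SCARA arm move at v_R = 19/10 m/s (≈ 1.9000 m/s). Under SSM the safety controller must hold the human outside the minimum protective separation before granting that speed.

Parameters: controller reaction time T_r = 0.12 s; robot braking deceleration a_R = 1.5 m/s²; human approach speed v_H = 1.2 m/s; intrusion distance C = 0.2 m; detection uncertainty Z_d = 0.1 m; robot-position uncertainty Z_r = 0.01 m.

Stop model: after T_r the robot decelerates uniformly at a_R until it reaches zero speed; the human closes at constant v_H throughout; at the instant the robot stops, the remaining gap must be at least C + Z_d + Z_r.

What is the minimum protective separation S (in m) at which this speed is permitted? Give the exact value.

S_min = 1277/375 m = 3.4053 m

braking lasts T_s = (19/10)/(3/2) = 1.2667 s
reaction-phase robot travel = 1.9000·0.1200 = 0.2280 m
robot covers 1.9000·1.2667 − ½·1.5000·1.2667² = 1.2033 m while stopping
person approaches 1.2000·(0.1200+1.2667) = 1.6640 m
margins: 0.2000+0.1000+0.0100 = 0.3100 m
S_min ≈ 0.2280+1.2033+1.6640+0.3100  ⇒  S_min = 1277/375 m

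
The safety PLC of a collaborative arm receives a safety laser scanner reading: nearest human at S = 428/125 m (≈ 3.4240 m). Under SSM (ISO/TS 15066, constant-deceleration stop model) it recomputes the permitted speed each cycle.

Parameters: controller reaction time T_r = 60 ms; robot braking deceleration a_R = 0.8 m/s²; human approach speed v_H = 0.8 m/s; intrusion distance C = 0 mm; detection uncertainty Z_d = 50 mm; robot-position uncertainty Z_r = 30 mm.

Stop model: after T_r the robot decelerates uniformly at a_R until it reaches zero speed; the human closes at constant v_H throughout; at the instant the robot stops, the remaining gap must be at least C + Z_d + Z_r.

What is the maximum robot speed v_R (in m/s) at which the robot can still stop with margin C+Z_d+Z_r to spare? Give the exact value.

v_R_max = 8/5 m/s = 1.6000 m/s

collect terms ⇒ (5/8)·v_R² + (53/50)·v_R + (-412/125) = 0
  disc = (53/50)² − 4·(5/8)·(-412/125) = 23409/2500 ; √disc = 153/50
  v_R = (−(53/50) + 153/50) / (2·(5/8)) = 8/5 m/s
check:
T_s = v_R/a_R = (8/5)/(4/5) = 2.0000 s
robot covers v_R·T_r = 1.6000·0.0600 = 0.0960 m before braking
robot covers 1.6000·2.0000 − ½·0.8000·2.0000² = 1.6000 m while stopping
human closes 0.8000·2.0600 = 1.6480 m
C+Z_d+Z_r = 0.0000+0.0500+0.0300 = 0.0800 m
sum ≈ 0.0960+1.6000+1.6480+0.0800 ≈ 3.4240 m = S ✓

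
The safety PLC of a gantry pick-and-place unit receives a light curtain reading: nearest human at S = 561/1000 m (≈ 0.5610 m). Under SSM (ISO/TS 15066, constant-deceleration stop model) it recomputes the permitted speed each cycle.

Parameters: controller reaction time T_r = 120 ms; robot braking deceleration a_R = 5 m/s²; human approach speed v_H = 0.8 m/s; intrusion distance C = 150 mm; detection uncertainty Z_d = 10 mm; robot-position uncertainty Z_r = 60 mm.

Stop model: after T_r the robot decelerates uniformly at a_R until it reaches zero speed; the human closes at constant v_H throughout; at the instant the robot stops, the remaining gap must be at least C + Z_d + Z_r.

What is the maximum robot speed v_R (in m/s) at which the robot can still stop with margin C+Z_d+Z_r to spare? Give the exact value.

at the boundary: (1/10)·v² + (7/25)·v + (-49/200) = 0
  disc = (7/25)² − 4·(1/10)·(-49/200) = 441/2500 ; √disc = 21/50
  v_R = (−(7/25) + 21/50) / (2·(1/10)) = 7/10 m/s
check:
braking lasts T_s = (7/10)/5 = 0.1400 s
reaction-phase robot travel = 0.7000·0.1200 = 0.0840 m
robot covers 0.7000·0.1400 − ½·5.0000·0.1400² = 0.0490 m while stopping
person approaches 0.8000·(0.1200+0.1400) = 0.2080 m
C+Z_d+Z_r = 0.1500+0.0100+0.0600 = 0.2200 m
sum ≈ 0.0840+0.0490+0.2080+0.2200 ≈ 0.5610 m = S ✓

v_R_max = 7/10 m/s = 0.7000 m/s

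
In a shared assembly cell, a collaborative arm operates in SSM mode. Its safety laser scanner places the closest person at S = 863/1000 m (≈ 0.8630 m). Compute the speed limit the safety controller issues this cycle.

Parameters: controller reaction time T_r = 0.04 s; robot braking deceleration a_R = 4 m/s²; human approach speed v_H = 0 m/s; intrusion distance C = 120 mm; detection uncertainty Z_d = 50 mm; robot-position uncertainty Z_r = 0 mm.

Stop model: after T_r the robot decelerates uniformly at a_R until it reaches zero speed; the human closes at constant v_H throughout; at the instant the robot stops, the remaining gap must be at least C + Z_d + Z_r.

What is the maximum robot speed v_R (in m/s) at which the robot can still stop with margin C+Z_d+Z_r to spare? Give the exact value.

v_R_max = 11/5 m/s = 2.2000 m/s

collect terms ⇒ (1/8)·v_R² + (1/25)·v_R + (-693/1000) = 0
  disc = (1/25)² − 4·(1/8)·(-693/1000) = 3481/10000 ; √disc = 59/100
  v_R = (−(1/25) + 59/100) / (2·(1/8)) = 11/5 m/s
check:
T_s = v_R/a_R = (11/5)/4 = 0.5500 s
robot in T_r: 2.2000·0.0400 = 0.0880 m
robot under decel: 2.2000²/(2·4.0000) = 0.6050 m
person approaches 0.0000·(0.0400+0.5500) = 0.0000 m
residual clearance needed = 0.1200+0.0500+0.0000 = 0.1700 m
sum ≈ 0.0880+0.6050+0.0000+0.1700 ≈ 0.8630 m = S ✓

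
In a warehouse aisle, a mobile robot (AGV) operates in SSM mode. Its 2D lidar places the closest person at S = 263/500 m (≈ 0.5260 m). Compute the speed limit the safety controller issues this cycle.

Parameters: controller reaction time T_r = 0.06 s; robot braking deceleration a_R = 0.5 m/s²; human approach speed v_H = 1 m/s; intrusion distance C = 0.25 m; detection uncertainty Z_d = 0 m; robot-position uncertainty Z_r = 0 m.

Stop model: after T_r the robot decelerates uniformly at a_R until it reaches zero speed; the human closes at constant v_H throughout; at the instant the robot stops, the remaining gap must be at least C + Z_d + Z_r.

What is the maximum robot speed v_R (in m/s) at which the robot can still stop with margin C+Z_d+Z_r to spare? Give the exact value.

v_R_max = 1/10 m/s = 0.1000 m/s

quadratic (1)·v² + (103/50)·v + (-27/125) = 0
  disc = (103/50)² − 4·(1)·(-27/125) = 12769/2500 ; √disc = 113/50
  v_R = (−(103/50) + 113/50) / (2·(1)) = 1/10 m/s
check:
T_s = v_R/a_R = (1/10)/(1/2) = 0.2000 s
robot covers v_R·T_r = 0.1000·0.0600 = 0.0060 m before braking
robot covers 0.1000·0.2000 − ½·0.5000·0.2000² = 0.0100 m while stopping
person approaches 1.0000·(0.0600+0.2000) = 0.2600 m
C+Z_d+Z_r = 0.2500+0.0000+0.0000 = 0.2500 m
sum ≈ 0.0060+0.0100+0.2600+0.2500 ≈ 0.5260 m = S ✓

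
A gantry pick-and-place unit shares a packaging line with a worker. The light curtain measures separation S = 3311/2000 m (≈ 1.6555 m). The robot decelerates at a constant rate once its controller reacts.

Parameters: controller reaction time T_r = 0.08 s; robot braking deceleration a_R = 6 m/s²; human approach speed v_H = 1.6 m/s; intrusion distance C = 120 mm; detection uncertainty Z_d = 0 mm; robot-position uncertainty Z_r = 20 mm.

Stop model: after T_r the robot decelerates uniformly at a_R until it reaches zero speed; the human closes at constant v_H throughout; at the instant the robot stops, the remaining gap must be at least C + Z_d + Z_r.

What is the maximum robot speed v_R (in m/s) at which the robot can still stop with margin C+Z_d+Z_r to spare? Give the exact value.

v_R_max = 5/2 m/s = 2.5000 m/s

collect terms ⇒ (1/12)·v_R² + (26/75)·v_R + (-111/80) = 0
  disc = (26/75)² − 4·(1/12)·(-111/80) = 52441/90000 ; √disc = 229/300
  v_R = (−(26/75) + 229/300) / (2·(1/12)) = 5/2 m/s
check:
braking lasts T_s = (5/2)/6 = 0.4167 s
reaction-phase robot travel = 2.5000·0.0800 = 0.2000 m
robot covers 2.5000·0.4167 − ½·6.0000·0.4167² = 0.5208 m while stopping
human over T_r+T_s: 1.6000·(0.0800+0.4167) = 0.7947 m
C+Z_d+Z_r = 0.1200+0.0000+0.0200 = 0.1400 m
sum ≈ 0.2000+0.5208+0.7947+0.1400 ≈ 1.6555 m = S ✓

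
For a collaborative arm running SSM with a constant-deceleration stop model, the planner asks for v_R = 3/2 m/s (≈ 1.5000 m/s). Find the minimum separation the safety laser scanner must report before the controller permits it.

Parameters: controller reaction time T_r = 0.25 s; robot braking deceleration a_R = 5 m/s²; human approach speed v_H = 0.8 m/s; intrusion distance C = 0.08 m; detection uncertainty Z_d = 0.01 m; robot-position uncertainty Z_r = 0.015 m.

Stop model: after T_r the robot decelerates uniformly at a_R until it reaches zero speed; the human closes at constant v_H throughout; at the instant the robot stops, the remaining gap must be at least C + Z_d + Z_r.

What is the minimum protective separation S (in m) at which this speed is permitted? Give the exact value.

T_s = v_R/a_R = (3/2)/5 = 0.3000 s
robot in T_r: 1.5000·0.2500 = 0.3750 m
robot covers 1.5000·0.3000 − ½·5.0000·0.3000² = 0.2250 m while stopping
human closes 0.8000·0.5500 = 0.4400 m
C+Z_d+Z_r = 0.0800+0.0100+0.0150 = 0.1050 m
S_min ≈ 0.3750+0.2250+0.4400+0.1050  ⇒  S_min = 229/200 m

S_min = 229/200 m = 1.1450 m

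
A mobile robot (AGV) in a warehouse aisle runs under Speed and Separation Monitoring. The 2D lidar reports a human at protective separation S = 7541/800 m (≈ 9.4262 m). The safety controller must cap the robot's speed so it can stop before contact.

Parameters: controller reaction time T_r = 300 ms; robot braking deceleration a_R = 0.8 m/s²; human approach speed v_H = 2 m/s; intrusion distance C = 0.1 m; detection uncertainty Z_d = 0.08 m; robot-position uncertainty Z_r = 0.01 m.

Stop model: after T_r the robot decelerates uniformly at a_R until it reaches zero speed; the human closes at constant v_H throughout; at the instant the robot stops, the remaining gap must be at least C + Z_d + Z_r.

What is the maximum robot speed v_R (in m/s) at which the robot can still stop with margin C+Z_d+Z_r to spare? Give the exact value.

v_R_max = 21/10 m/s = 2.1000 m/s

quadratic (5/8)·v² + (14/5)·v + (-6909/800) = 0
  disc = (14/5)² − 4·(5/8)·(-6909/800) = 47089/1600 ; √disc = 217/40
  v_R = (−(14/5) + 217/40) / (2·(5/8)) = 21/10 m/s
check:
stop time T_s = (21/10)/(4/5) = 2.6250 s
robot in T_r: 2.1000·0.3000 = 0.6300 m
robot under decel: 2.1000²/(2·0.8000) = 2.7563 m
human over T_r+T_s: 2.0000·(0.3000+2.6250) = 5.8500 m
residual clearance needed = 0.1000+0.0800+0.0100 = 0.1900 m
sum ≈ 0.6300+2.7563+5.8500+0.1900 ≈ 9.4262 m = S ✓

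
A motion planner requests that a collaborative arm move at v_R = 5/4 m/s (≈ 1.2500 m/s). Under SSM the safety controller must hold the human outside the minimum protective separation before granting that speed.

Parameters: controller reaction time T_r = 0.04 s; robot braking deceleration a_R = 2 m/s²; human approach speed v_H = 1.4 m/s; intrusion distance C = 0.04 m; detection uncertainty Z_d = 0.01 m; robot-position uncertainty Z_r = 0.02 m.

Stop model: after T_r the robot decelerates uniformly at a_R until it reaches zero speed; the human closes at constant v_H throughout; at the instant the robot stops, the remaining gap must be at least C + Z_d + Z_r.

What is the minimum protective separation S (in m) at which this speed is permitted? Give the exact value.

S_min = 11533/8000 m = 1.4416 m

T_s = v_R/a_R = (5/4)/2 = 0.6250 s
robot in T_r: 1.2500·0.0400 = 0.0500 m
braking distance = 1.2500²/(2·2.0000) = 0.3906 m
person approaches 1.4000·(0.0400+0.6250) = 0.9310 m
C+Z_d+Z_r = 0.0400+0.0100+0.0200 = 0.0700 m
S_min ≈ 0.0500+0.3906+0.9310+0.0700  ⇒  S_min = 11533/8000 m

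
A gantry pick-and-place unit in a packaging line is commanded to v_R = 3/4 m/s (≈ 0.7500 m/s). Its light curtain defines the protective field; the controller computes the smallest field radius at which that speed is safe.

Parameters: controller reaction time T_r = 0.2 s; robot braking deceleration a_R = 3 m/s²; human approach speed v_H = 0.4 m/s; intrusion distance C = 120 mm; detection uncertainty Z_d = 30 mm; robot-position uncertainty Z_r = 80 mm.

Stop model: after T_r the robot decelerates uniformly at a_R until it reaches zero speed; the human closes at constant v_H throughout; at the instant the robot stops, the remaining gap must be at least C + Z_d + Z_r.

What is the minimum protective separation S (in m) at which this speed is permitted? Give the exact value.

S_min = 523/800 m = 0.6538 m

T_s = v_R/a_R = (3/4)/3 = 0.2500 s
reaction-phase robot travel = 0.7500·0.2000 = 0.1500 m
robot covers 0.7500·0.2500 − ½·3.0000·0.2500² = 0.0938 m while stopping
human over T_r+T_s: 0.4000·(0.2000+0.2500) = 0.1800 m
margins: 0.1200+0.0300+0.0800 = 0.2300 m
S_min ≈ 0.1500+0.0938+0.1800+0.2300  ⇒  S_min = 523/800 m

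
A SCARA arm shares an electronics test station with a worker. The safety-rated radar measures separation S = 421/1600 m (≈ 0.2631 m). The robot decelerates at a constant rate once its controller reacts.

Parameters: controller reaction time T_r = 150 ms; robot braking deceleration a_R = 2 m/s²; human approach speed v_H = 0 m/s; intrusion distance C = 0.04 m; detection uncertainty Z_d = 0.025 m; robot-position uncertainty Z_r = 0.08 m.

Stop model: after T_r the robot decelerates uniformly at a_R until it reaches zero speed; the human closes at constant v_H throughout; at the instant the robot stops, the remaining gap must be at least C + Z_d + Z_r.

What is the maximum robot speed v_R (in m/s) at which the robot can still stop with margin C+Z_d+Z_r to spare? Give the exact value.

quadratic (1/4)·v² + (3/20)·v + (-189/1600) = 0
  disc = (3/20)² − 4·(1/4)·(-189/1600) = 9/64 ; √disc = 3/8
  v_R = (−(3/20) + 3/8) / (2·(1/4)) = 9/20 m/s
check:
braking lasts T_s = (9/20)/2 = 0.2250 s
reaction-phase robot travel = 0.4500·0.1500 = 0.0675 m
braking distance = 0.4500²/(2·2.0000) = 0.0506 m
person approaches 0.0000·(0.1500+0.2250) = 0.0000 m
margins: 0.0400+0.0250+0.0800 = 0.1450 m
sum ≈ 0.0675+0.0506+0.0000+0.1450 ≈ 0.2631 m = S ✓

v_R_max = 9/20 m/s = 0.4500 m/s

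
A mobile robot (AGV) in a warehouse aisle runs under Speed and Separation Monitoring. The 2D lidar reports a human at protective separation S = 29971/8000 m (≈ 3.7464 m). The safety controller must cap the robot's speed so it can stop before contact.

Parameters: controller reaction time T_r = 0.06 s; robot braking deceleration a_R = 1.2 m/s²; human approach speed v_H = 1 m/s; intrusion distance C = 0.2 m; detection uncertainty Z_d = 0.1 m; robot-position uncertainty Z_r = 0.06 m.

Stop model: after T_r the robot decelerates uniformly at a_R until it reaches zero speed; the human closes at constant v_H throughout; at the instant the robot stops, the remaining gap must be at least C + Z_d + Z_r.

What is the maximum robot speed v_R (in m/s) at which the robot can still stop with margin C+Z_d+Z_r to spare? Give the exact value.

collect terms ⇒ (5/12)·v_R² + (67/75)·v_R + (-26611/8000) = 0
  disc = (67/75)² − 4·(5/12)·(-26611/8000) = 2283121/360000 ; √disc = 1511/600
  v_R = (−(67/75) + 1511/600) / (2·(5/12)) = 39/20 m/s
check:
T_s = v_R/a_R = (39/20)/(6/5) = 1.6250 s
robot in T_r: 1.9500·0.0600 = 0.1170 m
braking distance = 1.9500²/(2·1.2000) = 1.5844 m
person approaches 1.0000·(0.0600+1.6250) = 1.6850 m
residual clearance needed = 0.2000+0.1000+0.0600 = 0.3600 m
sum ≈ 0.1170+1.5844+1.6850+0.3600 ≈ 3.7464 m = S ✓

v_R_max = 39/20 m/s = 1.9500 m/s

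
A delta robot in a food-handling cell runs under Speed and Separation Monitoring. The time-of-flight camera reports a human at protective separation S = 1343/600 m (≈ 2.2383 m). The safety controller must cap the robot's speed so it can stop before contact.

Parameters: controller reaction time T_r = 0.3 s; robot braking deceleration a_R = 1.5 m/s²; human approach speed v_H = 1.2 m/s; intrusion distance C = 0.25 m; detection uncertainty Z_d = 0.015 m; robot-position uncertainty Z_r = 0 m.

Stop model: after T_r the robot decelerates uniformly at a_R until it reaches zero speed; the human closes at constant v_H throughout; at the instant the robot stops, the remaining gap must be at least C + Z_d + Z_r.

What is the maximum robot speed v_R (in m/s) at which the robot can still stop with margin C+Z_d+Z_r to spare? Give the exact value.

quadratic (1/3)·v² + (11/10)·v + (-121/75) = 0
  disc = (11/10)² − 4·(1/3)·(-121/75) = 121/36 ; √disc = 11/6
  v_R = (−(11/10) + 11/6) / (2·(1/3)) = 11/10 m/s
check:
T_s = v_R/a_R = (11/10)/(3/2) = 0.7333 s
reaction-phase robot travel = 1.1000·0.3000 = 0.3300 m
robot under decel: 1.1000²/(2·1.5000) = 0.4033 m
human closes 1.2000·1.0333 = 1.2400 m
C+Z_d+Z_r = 0.2500+0.0150+0.0000 = 0.2650 m
sum ≈ 0.3300+0.4033+1.2400+0.2650 ≈ 2.2383 m = S ✓

v_R_max = 11/10 m/s = 1.1000 m/s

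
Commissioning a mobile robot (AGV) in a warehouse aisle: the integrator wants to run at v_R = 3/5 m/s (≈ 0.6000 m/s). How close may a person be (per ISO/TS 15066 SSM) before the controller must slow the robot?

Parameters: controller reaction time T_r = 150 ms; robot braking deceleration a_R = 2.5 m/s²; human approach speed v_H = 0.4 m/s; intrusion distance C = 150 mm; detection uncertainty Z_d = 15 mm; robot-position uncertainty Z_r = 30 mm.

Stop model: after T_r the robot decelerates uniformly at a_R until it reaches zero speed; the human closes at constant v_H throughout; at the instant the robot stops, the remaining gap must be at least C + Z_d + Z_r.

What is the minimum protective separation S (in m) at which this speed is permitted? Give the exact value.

T_s = v_R/a_R = (3/5)/(5/2) = 0.2400 s
robot covers v_R·T_r = 0.6000·0.1500 = 0.0900 m before braking
robot covers 0.6000·0.2400 − ½·2.5000·0.2400² = 0.0720 m while stopping
human closes 0.4000·0.3900 = 0.1560 m
margins: 0.1500+0.0150+0.0300 = 0.1950 m
S_min ≈ 0.0900+0.0720+0.1560+0.1950  ⇒  S_min = 513/1000 m

S_min = 513/1000 m = 0.5130 m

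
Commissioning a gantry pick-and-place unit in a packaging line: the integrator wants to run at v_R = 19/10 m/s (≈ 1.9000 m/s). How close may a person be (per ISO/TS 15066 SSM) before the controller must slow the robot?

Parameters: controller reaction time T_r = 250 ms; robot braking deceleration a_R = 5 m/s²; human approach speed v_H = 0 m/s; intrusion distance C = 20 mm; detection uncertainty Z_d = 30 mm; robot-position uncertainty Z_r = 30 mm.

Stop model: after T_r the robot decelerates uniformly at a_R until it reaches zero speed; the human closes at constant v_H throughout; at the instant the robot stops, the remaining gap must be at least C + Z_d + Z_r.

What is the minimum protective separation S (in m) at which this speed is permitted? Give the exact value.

braking lasts T_s = (19/10)/5 = 0.3800 s
robot covers v_R·T_r = 1.9000·0.2500 = 0.4750 m before braking
robot under decel: 1.9000²/(2·5.0000) = 0.3610 m
human closes 0.0000·0.6300 = 0.0000 m
C+Z_d+Z_r = 0.0200+0.0300+0.0300 = 0.0800 m
S_min ≈ 0.4750+0.3610+0.0000+0.0800  ⇒  S_min = 229/250 m

S_min = 229/250 m = 0.9160 m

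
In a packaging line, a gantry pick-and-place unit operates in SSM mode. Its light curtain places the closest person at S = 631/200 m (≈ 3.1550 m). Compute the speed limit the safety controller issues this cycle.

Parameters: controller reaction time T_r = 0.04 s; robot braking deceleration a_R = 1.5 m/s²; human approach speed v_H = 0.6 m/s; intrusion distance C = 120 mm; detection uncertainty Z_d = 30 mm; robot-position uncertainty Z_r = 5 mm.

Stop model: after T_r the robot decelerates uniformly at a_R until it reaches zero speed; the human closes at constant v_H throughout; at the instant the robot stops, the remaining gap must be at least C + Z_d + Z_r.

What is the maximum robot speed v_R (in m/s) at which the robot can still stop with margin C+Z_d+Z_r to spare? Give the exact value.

v_R_max = 12/5 m/s = 2.4000 m/s

collect terms ⇒ (1/3)·v_R² + (11/25)·v_R + (-372/125) = 0
  disc = (11/25)² − 4·(1/3)·(-372/125) = 2601/625 ; √disc = 51/25
  v_R = (−(11/25) + 51/25) / (2·(1/3)) = 12/5 m/s
check:
stop time T_s = (12/5)/(3/2) = 1.6000 s
robot in T_r: 2.4000·0.0400 = 0.0960 m
robot covers 2.4000·1.6000 − ½·1.5000·1.6000² = 1.9200 m while stopping
human over T_r+T_s: 0.6000·(0.0400+1.6000) = 0.9840 m
residual clearance needed = 0.1200+0.0300+0.0050 = 0.1550 m
sum ≈ 0.0960+1.9200+0.9840+0.1550 ≈ 3.1550 m = S ✓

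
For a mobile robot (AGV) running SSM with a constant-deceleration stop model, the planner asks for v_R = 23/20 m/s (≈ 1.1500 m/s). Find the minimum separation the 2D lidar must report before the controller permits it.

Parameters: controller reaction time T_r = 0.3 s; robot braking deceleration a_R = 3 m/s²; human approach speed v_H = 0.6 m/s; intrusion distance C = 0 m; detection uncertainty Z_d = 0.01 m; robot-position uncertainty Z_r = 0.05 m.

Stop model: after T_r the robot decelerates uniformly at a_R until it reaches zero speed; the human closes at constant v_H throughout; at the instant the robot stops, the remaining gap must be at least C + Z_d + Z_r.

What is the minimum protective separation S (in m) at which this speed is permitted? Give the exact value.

S_min = 497/480 m = 1.0354 m

T_s = v_R/a_R = (23/20)/3 = 0.3833 s
robot in T_r: 1.1500·0.3000 = 0.3450 m
robot under decel: 1.1500²/(2·3.0000) = 0.2204 m
human closes 0.6000·0.6833 = 0.4100 m
residual clearance needed = 0.0000+0.0100+0.0500 = 0.0600 m
S_min ≈ 0.3450+0.2204+0.4100+0.0600  ⇒  S_min = 497/480 m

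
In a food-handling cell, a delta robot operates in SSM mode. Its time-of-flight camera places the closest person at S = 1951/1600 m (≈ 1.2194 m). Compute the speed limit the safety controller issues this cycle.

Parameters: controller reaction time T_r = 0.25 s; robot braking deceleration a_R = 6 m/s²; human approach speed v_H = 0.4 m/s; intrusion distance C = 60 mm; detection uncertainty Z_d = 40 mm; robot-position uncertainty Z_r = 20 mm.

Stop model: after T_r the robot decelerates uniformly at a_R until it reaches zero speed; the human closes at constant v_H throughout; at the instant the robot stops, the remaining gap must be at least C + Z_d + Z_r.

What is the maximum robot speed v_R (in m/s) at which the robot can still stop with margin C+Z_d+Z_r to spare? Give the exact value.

v_R_max = 41/20 m/s = 2.0500 m/s

quadratic (1/12)·v² + (19/60)·v + (-1599/1600) = 0
  disc = (19/60)² − 4·(1/12)·(-1599/1600) = 6241/14400 ; √disc = 79/120
  v_R = (−(19/60) + 79/120) / (2·(1/12)) = 41/20 m/s
check:
T_s = v_R/a_R = (41/20)/6 = 0.3417 s
robot covers v_R·T_r = 2.0500·0.2500 = 0.5125 m before braking
braking distance = 2.0500²/(2·6.0000) = 0.3502 m
person approaches 0.4000·(0.2500+0.3417) = 0.2367 m
margins: 0.0600+0.0400+0.0200 = 0.1200 m
sum ≈ 0.5125+0.3502+0.2367+0.1200 ≈ 1.2194 m = S ✓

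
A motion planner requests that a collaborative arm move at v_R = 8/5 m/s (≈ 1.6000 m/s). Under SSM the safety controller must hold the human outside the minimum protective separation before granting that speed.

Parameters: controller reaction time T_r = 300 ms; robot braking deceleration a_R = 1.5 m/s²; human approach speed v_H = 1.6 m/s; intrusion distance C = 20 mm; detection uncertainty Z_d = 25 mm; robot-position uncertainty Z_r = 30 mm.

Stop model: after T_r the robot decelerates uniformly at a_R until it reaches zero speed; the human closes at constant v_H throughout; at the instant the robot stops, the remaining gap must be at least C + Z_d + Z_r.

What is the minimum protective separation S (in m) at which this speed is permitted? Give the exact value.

S_min = 719/200 m = 3.5950 m

braking lasts T_s = (8/5)/(3/2) = 1.0667 s
robot covers v_R·T_r = 1.6000·0.3000 = 0.4800 m before braking
robot covers 1.6000·1.0667 − ½·1.5000·1.0667² = 0.8533 m while stopping
person approaches 1.6000·(0.3000+1.0667) = 2.1867 m
margins: 0.0200+0.0250+0.0300 = 0.0750 m
S_min ≈ 0.4800+0.8533+2.1867+0.0750  ⇒  S_min = 719/200 m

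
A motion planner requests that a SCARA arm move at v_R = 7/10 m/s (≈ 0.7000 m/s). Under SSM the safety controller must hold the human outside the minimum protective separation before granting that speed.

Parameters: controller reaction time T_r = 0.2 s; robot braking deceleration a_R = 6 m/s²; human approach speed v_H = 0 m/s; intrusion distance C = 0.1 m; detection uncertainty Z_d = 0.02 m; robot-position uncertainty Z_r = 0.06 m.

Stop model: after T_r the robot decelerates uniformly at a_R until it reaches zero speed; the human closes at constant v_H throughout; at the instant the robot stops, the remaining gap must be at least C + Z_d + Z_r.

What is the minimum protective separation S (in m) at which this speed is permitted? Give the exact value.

T_s = v_R/a_R = (7/10)/6 = 0.1167 s
reaction-phase robot travel = 0.7000·0.2000 = 0.1400 m
robot under decel: 0.7000²/(2·6.0000) = 0.0408 m
human over T_r+T_s: 0.0000·(0.2000+0.1167) = 0.0000 m
residual clearance needed = 0.1000+0.0200+0.0600 = 0.1800 m
S_min ≈ 0.1400+0.0408+0.0000+0.1800  ⇒  S_min = 433/1200 m

S_min = 433/1200 m = 0.3608 m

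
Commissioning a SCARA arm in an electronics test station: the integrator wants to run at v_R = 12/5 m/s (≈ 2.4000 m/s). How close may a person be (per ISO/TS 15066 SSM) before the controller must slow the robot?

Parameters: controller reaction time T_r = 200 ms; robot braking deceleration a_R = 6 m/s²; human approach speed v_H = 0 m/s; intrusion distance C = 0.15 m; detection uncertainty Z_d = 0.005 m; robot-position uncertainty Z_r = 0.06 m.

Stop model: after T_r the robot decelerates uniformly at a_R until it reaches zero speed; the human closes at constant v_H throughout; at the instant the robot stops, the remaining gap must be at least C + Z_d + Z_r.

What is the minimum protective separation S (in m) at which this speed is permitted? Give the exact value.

braking lasts T_s = (12/5)/6 = 0.4000 s
robot covers v_R·T_r = 2.4000·0.2000 = 0.4800 m before braking
braking distance = 2.4000²/(2·6.0000) = 0.4800 m
person approaches 0.0000·(0.2000+0.4000) = 0.0000 m
margins: 0.1500+0.0050+0.0600 = 0.2150 m
S_min ≈ 0.4800+0.4800+0.0000+0.2150  ⇒  S_min = 47/40 m

S_min = 47/40 m = 1.1750 m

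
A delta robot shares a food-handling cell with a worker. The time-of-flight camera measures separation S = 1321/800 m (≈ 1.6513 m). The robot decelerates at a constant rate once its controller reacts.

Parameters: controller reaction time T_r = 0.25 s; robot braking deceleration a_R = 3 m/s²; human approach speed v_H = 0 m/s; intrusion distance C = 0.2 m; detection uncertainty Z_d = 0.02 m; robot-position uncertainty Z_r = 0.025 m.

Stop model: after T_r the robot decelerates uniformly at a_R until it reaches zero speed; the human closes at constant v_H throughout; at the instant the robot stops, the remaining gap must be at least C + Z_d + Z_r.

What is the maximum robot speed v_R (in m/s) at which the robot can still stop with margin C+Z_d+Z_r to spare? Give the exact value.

quadratic (1/6)·v² + (1/4)·v + (-45/32) = 0
  disc = (1/4)² − 4·(1/6)·(-45/32) = 1 ; √disc = 1
  v_R = (−(1/4) + 1) / (2·(1/6)) = 9/4 m/s
check:
braking lasts T_s = (9/4)/3 = 0.7500 s
robot covers v_R·T_r = 2.2500·0.2500 = 0.5625 m before braking
robot covers 2.2500·0.7500 − ½·3.0000·0.7500² = 0.8438 m while stopping
human closes 0.0000·1.0000 = 0.0000 m
C+Z_d+Z_r = 0.2000+0.0200+0.0250 = 0.2450 m
sum ≈ 0.5625+0.8438+0.0000+0.2450 ≈ 1.6513 m = S ✓

v_R_max = 9/4 m/s = 2.2500 m/s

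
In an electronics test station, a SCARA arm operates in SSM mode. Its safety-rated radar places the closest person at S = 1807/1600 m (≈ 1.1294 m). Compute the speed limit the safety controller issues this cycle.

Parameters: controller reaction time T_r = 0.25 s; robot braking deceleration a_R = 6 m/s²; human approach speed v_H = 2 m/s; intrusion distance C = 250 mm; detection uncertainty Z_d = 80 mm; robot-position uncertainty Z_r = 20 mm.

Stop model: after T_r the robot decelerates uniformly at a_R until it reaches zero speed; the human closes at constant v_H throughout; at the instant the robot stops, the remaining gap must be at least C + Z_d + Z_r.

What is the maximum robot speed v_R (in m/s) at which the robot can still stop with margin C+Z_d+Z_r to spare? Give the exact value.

collect terms ⇒ (1/12)·v_R² + (7/12)·v_R + (-447/1600) = 0
  disc = (7/12)² − 4·(1/12)·(-447/1600) = 6241/14400 ; √disc = 79/120
  v_R = (−(7/12) + 79/120) / (2·(1/12)) = 9/20 m/s
check:
T_s = v_R/a_R = (9/20)/6 = 0.0750 s
reaction-phase robot travel = 0.4500·0.2500 = 0.1125 m
robot covers 0.4500·0.0750 − ½·6.0000·0.0750² = 0.0169 m while stopping
human closes 2.0000·0.3250 = 0.6500 m
C+Z_d+Z_r = 0.2500+0.0800+0.0200 = 0.3500 m
sum ≈ 0.1125+0.0169+0.6500+0.3500 ≈ 1.1294 m = S ✓

v_R_max = 9/20 m/s = 0.4500 m/s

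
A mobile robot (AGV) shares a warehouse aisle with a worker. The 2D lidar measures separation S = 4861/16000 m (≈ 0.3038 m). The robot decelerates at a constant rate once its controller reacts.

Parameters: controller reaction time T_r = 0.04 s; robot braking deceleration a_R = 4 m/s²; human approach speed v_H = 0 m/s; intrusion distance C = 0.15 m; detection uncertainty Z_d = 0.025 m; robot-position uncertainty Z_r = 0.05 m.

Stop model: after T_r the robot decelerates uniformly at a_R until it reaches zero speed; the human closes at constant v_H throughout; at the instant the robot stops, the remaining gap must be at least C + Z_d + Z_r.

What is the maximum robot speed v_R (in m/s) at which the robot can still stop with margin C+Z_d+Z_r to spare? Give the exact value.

v_R_max = 13/20 m/s = 0.6500 m/s

at the boundary: (1/8)·v² + (1/25)·v + (-1261/16000) = 0
  disc = (1/25)² − 4·(1/8)·(-1261/16000) = 6561/160000 ; √disc = 81/400
  v_R = (−(1/25) + 81/400) / (2·(1/8)) = 13/20 m/s
check:
braking lasts T_s = (13/20)/4 = 0.1625 s
robot in T_r: 0.6500·0.0400 = 0.0260 m
braking distance = 0.6500²/(2·4.0000) = 0.0528 m
person approaches 0.0000·(0.0400+0.1625) = 0.0000 m
C+Z_d+Z_r = 0.1500+0.0250+0.0500 = 0.2250 m
sum ≈ 0.0260+0.0528+0.0000+0.2250 ≈ 0.3038 m = S ✓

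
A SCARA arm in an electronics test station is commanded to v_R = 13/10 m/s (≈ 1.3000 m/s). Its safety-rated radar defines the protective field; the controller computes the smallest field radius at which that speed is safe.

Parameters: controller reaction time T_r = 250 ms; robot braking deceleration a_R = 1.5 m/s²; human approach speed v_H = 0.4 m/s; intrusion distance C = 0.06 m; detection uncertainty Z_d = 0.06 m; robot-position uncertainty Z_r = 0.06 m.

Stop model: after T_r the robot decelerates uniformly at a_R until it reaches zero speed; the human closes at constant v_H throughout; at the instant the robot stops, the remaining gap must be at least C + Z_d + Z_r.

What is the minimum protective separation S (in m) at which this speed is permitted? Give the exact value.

T_s = v_R/a_R = (13/10)/(3/2) = 0.8667 s
reaction-phase robot travel = 1.3000·0.2500 = 0.3250 m
robot under decel: 1.3000²/(2·1.5000) = 0.5633 m
person approaches 0.4000·(0.2500+0.8667) = 0.4467 m
margins: 0.0600+0.0600+0.0600 = 0.1800 m
S_min ≈ 0.3250+0.5633+0.4467+0.1800  ⇒  S_min = 303/200 m

S_min = 303/200 m = 1.5150 m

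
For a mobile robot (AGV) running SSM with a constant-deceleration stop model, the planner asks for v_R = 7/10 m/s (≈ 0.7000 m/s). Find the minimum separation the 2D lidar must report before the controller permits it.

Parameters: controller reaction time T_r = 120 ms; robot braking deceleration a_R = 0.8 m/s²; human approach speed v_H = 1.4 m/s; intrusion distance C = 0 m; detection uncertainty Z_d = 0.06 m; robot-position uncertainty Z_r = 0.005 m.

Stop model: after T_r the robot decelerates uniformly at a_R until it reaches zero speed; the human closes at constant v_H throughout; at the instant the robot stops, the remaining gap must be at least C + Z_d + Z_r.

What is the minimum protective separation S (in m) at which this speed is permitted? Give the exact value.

S_min = 7393/4000 m = 1.8482 m

T_s = v_R/a_R = (7/10)/(4/5) = 0.8750 s
reaction-phase robot travel = 0.7000·0.1200 = 0.0840 m
braking distance = 0.7000²/(2·0.8000) = 0.3063 m
human over T_r+T_s: 1.4000·(0.1200+0.8750) = 1.3930 m
residual clearance needed = 0.0000+0.0600+0.0050 = 0.0650 m
S_min ≈ 0.0840+0.3063+1.3930+0.0650  ⇒  S_min = 7393/4000 m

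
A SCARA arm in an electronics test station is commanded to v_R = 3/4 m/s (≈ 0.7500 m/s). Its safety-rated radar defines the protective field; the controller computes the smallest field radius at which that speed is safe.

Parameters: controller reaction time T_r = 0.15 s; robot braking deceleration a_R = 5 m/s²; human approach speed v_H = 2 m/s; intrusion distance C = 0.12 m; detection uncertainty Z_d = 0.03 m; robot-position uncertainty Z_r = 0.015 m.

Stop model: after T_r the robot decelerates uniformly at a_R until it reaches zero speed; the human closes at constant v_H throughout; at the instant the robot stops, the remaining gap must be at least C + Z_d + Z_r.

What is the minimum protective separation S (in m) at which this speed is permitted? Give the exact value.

S_min = 747/800 m = 0.9337 m

stop time T_s = (3/4)/5 = 0.1500 s
robot covers v_R·T_r = 0.7500·0.1500 = 0.1125 m before braking
robot covers 0.7500·0.1500 − ½·5.0000·0.1500² = 0.0563 m while stopping
person approaches 2.0000·(0.1500+0.1500) = 0.6000 m
residual clearance needed = 0.1200+0.0300+0.0150 = 0.1650 m
S_min ≈ 0.1125+0.0563+0.6000+0.1650  ⇒  S_min = 747/800 m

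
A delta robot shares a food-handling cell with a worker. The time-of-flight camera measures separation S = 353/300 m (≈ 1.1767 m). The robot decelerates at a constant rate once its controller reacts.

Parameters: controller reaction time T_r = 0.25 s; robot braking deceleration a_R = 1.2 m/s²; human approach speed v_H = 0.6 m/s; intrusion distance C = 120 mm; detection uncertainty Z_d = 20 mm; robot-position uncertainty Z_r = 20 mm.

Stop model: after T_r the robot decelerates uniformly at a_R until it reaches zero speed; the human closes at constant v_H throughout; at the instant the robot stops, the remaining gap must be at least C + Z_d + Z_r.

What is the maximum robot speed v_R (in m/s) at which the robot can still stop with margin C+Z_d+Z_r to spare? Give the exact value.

collect terms ⇒ (5/12)·v_R² + (3/4)·v_R + (-13/15) = 0
  disc = (3/4)² − 4·(5/12)·(-13/15) = 289/144 ; √disc = 17/12
  v_R = (−(3/4) + 17/12) / (2·(5/12)) = 4/5 m/s
check:
braking lasts T_s = (4/5)/(6/5) = 0.6667 s
reaction-phase robot travel = 0.8000·0.2500 = 0.2000 m
robot covers 0.8000·0.6667 − ½·1.2000·0.6667² = 0.2667 m while stopping
person approaches 0.6000·(0.2500+0.6667) = 0.5500 m
margins: 0.1200+0.0200+0.0200 = 0.1600 m
sum ≈ 0.2000+0.2667+0.5500+0.1600 ≈ 1.1767 m = S ✓

v_R_max = 4/5 m/s = 0.8000 m/s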